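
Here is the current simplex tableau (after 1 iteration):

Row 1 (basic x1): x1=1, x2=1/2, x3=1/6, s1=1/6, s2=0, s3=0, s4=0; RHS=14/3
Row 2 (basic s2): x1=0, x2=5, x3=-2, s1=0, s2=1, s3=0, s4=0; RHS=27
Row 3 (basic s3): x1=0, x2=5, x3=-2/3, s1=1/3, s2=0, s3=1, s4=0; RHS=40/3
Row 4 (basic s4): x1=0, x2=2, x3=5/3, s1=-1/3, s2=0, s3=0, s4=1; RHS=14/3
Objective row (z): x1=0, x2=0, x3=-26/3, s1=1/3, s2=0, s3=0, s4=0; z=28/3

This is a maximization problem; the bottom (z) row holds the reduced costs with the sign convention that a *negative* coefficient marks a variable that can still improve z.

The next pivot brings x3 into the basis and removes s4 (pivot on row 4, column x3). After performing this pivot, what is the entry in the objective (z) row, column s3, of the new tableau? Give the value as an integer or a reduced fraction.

0

Pivot element is row 4, column x3: 5/3.
Normalize row 4: new (row 4, s3) = 0/(5/3) = 0.
z-row ← z-row − (-26/3)·(new row 4): 0 − (-26/3)·0 = 0.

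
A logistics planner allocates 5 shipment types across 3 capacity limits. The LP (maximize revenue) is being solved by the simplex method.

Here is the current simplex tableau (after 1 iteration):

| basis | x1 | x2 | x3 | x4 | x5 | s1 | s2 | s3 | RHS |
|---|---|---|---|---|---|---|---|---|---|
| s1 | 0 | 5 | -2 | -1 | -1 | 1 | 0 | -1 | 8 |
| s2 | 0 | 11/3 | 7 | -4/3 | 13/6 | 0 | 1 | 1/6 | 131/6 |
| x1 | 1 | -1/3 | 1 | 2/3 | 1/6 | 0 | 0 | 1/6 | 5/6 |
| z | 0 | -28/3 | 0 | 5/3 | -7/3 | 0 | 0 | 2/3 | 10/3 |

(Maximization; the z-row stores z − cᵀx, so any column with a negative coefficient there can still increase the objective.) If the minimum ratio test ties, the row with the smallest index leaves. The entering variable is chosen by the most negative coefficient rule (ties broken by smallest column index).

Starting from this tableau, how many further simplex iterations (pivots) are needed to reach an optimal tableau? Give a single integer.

pivot: x2 in, s1 out → z = 274/15
pivot: x5 in, s2 out → z = 3601/87
pivot: x4 in, x1 out → z = 2311/54
No improving column remains; optimal.

3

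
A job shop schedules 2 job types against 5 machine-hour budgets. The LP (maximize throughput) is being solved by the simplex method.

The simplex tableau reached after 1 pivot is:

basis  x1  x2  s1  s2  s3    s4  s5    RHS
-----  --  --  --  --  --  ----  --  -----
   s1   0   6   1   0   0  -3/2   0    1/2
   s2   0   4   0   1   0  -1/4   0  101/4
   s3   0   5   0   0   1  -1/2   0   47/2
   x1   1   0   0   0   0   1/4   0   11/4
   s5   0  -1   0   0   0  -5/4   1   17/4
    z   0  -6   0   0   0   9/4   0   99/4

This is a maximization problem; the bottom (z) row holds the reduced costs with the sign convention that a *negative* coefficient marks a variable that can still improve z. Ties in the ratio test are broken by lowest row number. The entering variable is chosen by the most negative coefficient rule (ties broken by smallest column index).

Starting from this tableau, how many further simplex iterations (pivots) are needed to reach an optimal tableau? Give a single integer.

pivot: x2 in, s1 out → z = 101/4
No improving column remains; optimal.

1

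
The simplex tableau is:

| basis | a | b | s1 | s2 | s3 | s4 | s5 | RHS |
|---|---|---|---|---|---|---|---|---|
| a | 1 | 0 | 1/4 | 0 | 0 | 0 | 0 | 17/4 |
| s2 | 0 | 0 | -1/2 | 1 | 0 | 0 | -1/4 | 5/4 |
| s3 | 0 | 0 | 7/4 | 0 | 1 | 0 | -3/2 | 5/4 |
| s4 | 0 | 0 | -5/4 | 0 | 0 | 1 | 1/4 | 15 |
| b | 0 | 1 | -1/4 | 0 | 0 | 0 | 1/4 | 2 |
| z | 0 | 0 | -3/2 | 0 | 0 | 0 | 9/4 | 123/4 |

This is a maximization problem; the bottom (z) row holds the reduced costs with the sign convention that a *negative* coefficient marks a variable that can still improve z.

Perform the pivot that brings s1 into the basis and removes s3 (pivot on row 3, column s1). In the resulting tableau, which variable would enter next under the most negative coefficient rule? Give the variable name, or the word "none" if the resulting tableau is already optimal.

none

Pivot element 7/4. New z-row = old z-row − (-3/2)·(row 3/(7/4)).
Updated z-row coefficients: a: 0, b: 0, s1: 0, s2: 0, s3: 6/7, s4: 0, s5: 27/28.
No coefficient is strictly negative; the tableau after this pivot is optimal.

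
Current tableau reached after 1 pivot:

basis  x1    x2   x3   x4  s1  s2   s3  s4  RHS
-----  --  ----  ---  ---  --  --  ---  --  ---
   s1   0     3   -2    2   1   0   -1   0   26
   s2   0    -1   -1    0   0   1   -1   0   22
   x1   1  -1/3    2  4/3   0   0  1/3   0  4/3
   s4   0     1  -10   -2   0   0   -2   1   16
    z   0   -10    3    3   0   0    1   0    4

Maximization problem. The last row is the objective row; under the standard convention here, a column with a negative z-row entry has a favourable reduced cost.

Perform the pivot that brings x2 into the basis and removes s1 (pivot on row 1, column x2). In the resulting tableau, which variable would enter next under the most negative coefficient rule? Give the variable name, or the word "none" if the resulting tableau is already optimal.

x3

Pivot element 3. New z-row = old z-row − (-10)·(row 1/3).
Updated z-row coefficients: x1: 0, x2: 0, x3: -11/3, x4: 29/3, s1: 10/3, s2: 0, s3: -7/3, s4: 0.
The most negative is -11/3 in column x3, so x3 would enter next.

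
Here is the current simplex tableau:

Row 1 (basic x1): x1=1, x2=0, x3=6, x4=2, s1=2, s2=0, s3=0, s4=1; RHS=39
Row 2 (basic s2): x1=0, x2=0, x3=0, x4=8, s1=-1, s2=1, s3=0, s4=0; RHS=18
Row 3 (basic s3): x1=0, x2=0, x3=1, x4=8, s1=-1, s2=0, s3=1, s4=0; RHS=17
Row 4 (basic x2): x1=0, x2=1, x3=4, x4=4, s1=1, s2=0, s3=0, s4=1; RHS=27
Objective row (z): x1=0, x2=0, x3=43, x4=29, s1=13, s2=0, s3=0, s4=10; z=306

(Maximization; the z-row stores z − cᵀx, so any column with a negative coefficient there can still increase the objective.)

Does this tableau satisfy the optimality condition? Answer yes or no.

yes

No objective-row coefficient is strictly negative, so no entering variable exists; the tableau is optimal.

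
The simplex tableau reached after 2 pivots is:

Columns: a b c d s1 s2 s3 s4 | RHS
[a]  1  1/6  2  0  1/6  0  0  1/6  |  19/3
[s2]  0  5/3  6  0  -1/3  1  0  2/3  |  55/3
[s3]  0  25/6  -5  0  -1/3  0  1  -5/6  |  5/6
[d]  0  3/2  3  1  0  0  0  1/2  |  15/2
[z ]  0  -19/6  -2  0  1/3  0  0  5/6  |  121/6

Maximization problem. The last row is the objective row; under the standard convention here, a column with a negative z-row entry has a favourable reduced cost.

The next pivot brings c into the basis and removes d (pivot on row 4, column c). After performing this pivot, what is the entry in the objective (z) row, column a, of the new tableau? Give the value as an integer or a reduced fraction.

Pivot element is row 4, column c: 3.
Normalize row 4: new (row 4, a) = 0/3 = 0.
z-row ← z-row − (-2)·(new row 4): 0 − (-2)·0 = 0.

0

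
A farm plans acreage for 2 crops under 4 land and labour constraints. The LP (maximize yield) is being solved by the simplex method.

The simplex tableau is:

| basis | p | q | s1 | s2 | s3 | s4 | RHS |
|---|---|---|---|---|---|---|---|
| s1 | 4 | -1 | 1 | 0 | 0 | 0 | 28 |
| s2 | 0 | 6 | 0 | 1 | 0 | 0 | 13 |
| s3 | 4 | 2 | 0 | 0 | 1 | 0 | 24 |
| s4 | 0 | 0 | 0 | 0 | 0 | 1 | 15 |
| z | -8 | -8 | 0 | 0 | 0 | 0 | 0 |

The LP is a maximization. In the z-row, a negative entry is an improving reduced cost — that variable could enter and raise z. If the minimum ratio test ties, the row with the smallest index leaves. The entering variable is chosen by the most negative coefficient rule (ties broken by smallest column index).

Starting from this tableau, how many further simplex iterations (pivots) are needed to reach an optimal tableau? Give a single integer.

2

pivot: p in, s3 out → z = 48
pivot: q in, s2 out → z = 170/3
No improving column remains; optimal.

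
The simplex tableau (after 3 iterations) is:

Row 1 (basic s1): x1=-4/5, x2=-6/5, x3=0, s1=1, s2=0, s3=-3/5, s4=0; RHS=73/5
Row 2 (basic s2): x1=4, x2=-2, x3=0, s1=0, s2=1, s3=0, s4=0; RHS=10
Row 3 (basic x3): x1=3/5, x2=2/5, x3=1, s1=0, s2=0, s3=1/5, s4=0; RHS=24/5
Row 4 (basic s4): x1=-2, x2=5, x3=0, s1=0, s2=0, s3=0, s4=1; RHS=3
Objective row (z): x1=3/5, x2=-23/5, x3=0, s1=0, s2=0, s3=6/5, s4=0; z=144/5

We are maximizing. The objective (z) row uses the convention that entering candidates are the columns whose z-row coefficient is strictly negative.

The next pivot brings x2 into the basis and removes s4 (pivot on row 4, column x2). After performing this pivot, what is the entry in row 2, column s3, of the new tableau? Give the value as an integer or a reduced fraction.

0

Pivot element is row 4, column x2: 5.
Normalize row 4: new (row 4, s3) = 0/5 = 0.
row 2 ← row 2 − (-2)·(new row 4): 0 − (-2)·0 = 0.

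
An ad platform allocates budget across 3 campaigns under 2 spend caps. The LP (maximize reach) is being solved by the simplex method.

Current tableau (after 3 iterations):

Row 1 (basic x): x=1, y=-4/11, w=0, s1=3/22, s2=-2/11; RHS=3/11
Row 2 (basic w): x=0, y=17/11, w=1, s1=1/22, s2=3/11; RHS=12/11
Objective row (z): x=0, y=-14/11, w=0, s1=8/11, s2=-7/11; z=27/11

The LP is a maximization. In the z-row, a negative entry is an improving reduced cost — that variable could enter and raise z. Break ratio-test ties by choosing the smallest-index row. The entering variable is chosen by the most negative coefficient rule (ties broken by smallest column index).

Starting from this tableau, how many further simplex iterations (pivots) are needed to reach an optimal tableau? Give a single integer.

pivot: y in, w out → z = 57/17
pivot: s2 in, y out → z = 5
No improving column remains; optimal.

2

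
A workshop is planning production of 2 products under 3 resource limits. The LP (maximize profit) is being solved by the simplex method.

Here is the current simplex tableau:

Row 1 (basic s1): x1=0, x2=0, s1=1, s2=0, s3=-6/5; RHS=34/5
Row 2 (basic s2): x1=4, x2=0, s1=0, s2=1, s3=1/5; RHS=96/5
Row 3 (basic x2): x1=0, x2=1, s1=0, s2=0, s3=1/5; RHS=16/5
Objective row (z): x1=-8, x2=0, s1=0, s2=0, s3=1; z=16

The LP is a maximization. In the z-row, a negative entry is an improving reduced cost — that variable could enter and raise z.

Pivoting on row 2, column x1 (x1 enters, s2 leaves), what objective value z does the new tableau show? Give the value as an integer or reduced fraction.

272/5

Minimum ratio for x1: (96/5)/4 = 24/5.
z changes by −(z-row coeff of x1)·ratio = −(-8)·(24/5) = 192/5.
New z = 16 + (192/5) = 272/5.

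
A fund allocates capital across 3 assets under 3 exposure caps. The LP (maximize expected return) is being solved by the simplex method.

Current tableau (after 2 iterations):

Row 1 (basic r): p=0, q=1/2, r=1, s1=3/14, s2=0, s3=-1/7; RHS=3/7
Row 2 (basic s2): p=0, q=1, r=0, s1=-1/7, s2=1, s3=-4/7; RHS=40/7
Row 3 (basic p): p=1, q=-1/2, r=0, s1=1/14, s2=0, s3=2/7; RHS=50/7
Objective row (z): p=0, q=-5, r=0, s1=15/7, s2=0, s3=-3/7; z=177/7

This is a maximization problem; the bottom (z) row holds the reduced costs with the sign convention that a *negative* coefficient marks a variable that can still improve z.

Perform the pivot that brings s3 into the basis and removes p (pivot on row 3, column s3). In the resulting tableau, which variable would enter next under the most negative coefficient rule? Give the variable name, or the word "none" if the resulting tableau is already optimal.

q

Pivot element 2/7. New z-row = old z-row − (-3/7)·(row 3/(2/7)).
Updated z-row coefficients: p: 3/2, q: -23/4, r: 0, s1: 9/4, s2: 0, s3: 0.
The most negative is -23/4 in column q, so q would enter next.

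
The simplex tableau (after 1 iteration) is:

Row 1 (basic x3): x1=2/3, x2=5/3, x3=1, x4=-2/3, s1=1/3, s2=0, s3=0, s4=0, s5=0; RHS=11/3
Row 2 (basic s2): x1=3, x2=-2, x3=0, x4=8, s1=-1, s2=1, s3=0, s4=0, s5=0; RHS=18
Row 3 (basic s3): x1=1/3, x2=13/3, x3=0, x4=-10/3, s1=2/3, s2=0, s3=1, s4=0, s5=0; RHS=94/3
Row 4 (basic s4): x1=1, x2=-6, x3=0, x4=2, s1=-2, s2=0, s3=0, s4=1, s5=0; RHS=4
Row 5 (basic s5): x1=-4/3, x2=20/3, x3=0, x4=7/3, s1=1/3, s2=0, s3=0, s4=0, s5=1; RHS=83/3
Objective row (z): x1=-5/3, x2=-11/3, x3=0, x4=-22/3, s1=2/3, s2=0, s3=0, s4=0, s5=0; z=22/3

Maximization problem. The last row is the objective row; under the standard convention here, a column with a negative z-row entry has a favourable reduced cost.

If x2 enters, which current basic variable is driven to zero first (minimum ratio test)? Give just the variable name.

x3

Ratios: row 1 (x3): (11/3)/(5/3) = 11/5; row 2 (s2): entry -2 ≤ 0, skip; row 3 (s3): (94/3)/(13/3) = 94/13; row 4 (s4): entry -6 ≤ 0, skip; row 5 (s5): (83/3)/(20/3) = 83/20.
Minimum ratio 11/5 is in the x3 row, so x3 leaves.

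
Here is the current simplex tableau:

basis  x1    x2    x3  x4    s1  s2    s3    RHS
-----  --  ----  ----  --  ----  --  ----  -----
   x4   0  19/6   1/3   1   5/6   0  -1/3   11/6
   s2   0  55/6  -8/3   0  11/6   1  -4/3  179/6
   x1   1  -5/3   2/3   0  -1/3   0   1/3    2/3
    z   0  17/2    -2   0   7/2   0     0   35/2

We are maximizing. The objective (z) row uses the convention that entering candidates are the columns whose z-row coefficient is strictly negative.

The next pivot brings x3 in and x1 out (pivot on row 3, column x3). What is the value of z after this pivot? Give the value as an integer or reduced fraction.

Minimum ratio for x3: (2/3)/(2/3) = 1.
z changes by −(z-row coeff of x3)·ratio = −(-2)·1 = 2.
New z = 35/2 + 2 = 39/2.

39/2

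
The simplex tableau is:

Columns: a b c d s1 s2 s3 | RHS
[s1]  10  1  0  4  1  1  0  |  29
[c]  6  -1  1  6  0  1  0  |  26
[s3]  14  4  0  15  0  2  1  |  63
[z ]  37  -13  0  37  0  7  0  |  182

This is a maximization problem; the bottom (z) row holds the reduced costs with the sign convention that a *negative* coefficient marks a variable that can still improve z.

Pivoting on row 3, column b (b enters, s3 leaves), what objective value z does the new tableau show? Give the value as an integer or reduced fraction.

1547/4

Minimum ratio for b: 63/4 = 63/4.
z changes by −(z-row coeff of b)·ratio = −(-13)·(63/4) = 819/4.
New z = 182 + (819/4) = 1547/4.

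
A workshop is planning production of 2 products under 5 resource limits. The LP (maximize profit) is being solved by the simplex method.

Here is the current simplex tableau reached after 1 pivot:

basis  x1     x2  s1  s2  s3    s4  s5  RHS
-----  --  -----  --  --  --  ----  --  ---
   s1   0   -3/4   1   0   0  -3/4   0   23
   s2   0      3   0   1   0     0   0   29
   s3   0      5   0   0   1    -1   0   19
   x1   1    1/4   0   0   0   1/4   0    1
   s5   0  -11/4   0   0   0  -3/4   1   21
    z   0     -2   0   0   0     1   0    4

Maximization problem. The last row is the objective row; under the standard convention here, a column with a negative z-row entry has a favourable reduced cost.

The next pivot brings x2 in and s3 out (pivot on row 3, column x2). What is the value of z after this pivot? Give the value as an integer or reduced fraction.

58/5

Minimum ratio for x2: 19/5 = 19/5.
z changes by −(z-row coeff of x2)·ratio = −(-2)·(19/5) = 38/5.
New z = 4 + (38/5) = 58/5.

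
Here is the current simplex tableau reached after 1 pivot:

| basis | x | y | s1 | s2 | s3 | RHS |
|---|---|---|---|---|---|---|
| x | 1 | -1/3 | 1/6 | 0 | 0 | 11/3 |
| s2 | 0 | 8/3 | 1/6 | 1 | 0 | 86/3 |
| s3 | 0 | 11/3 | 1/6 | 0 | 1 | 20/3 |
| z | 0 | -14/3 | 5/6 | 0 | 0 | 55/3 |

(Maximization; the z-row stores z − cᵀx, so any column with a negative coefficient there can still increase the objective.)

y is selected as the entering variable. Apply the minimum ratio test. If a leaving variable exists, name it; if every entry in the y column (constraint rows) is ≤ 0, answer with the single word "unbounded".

s3

Ratios: row 1 (x): entry -1/3 ≤ 0, skip; row 2 (s2): (86/3)/(8/3) = 43/4; row 3 (s3): (20/3)/(11/3) = 20/11.
Minimum ratio is in the s3 row, so s3 leaves.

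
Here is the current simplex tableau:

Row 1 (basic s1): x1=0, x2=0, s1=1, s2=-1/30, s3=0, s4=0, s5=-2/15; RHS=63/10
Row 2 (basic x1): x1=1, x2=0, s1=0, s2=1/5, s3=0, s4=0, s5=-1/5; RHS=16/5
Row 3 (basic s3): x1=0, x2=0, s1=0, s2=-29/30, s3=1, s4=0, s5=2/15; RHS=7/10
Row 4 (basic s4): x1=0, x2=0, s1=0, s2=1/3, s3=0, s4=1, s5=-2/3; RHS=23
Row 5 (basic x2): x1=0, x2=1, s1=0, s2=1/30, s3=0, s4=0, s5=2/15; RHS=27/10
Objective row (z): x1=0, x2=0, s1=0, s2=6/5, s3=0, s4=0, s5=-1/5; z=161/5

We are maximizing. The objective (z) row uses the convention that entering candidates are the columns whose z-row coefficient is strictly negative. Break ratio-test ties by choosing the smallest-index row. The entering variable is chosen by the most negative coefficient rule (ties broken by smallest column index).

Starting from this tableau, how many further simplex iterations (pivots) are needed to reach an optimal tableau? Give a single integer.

pivot: s5 in, s3 out → z = 133/4
pivot: s2 in, x2 out → z = 135/4
No improving column remains; optimal.

2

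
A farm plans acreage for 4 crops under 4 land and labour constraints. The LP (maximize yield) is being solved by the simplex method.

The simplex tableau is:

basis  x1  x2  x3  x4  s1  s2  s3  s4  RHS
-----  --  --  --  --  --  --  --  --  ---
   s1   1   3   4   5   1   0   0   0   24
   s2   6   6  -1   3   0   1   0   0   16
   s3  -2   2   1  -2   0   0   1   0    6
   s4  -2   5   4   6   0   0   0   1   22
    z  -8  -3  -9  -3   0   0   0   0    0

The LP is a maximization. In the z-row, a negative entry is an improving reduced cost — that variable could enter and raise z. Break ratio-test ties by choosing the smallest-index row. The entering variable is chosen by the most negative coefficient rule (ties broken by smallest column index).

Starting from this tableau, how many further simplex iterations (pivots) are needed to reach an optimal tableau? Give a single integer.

pivot: x3 in, s4 out → z = 99/2
pivot: x1 in, s1 out → z = 347/6
pivot: s4 in, s2 out → z = 1856/25
No improving column remains; optimal.

3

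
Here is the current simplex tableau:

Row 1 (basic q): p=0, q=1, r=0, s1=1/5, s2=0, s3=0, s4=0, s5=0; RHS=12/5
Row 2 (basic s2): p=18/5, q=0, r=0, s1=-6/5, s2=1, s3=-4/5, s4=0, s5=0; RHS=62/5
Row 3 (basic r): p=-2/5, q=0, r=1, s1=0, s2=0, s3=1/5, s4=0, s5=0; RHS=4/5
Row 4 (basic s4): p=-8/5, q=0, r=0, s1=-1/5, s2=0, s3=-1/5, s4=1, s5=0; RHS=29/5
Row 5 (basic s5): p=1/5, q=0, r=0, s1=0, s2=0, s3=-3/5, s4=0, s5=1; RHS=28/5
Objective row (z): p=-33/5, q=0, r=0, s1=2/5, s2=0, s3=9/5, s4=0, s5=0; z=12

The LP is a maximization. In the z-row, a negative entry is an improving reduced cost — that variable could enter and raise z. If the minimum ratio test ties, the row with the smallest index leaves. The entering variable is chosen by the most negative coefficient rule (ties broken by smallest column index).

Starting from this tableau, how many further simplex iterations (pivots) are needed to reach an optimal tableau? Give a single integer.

pivot: p in, s2 out → z = 521/15
pivot: s1 in, q out → z = 169/3
No improving column remains; optimal.

2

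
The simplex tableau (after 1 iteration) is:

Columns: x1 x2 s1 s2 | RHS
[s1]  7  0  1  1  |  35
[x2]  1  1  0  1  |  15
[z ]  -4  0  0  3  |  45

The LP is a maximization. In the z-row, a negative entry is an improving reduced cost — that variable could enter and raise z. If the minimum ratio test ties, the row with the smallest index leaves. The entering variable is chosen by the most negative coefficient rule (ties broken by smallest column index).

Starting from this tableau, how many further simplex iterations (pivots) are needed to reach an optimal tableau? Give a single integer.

1

pivot: x1 in, s1 out → z = 65
No improving column remains; optimal.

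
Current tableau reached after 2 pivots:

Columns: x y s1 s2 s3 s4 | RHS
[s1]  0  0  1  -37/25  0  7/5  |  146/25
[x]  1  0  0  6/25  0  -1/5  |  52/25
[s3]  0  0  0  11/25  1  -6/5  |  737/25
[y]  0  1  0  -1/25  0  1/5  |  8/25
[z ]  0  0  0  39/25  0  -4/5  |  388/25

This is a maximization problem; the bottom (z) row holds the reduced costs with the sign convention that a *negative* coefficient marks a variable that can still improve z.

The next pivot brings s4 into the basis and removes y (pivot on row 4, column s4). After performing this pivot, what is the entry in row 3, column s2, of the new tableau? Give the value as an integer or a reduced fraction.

1/5

Pivot element is row 4, column s4: 1/5.
Normalize row 4: new (row 4, s2) = (-1/25)/(1/5) = -1/5.
row 3 ← row 3 − (-6/5)·(new row 4): 11/25 − (-6/5)·(-1/5) = 1/5.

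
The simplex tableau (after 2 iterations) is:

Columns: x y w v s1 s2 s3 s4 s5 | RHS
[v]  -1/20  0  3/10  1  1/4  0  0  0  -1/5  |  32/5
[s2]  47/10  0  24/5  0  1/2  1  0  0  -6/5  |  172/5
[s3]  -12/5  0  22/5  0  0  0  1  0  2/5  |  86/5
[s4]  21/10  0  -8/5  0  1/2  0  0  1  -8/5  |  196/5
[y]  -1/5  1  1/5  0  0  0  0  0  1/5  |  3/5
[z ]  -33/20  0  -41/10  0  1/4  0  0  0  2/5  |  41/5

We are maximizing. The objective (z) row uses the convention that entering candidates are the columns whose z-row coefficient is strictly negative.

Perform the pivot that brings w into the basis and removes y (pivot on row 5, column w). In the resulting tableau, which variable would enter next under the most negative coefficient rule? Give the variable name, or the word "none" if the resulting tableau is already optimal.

Pivot element 1/5. New z-row = old z-row − (-41/10)·(row 5/(1/5)).
Updated z-row coefficients: x: -23/4, y: 41/2, w: 0, v: 0, s1: 1/4, s2: 0, s3: 0, s4: 0, s5: 9/2.
The most negative is -23/4 in column x, so x would enter next.

x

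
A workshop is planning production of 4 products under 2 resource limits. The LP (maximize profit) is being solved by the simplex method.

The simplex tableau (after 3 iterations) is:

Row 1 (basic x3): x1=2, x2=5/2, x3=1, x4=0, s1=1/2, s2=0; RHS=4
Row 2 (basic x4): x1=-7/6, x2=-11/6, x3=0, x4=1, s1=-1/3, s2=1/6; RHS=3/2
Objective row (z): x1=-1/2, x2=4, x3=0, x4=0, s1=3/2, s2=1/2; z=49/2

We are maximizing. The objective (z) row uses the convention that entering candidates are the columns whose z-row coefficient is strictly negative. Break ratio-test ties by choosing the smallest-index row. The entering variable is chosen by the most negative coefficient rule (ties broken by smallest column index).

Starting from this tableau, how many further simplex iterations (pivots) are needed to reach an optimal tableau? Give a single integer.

1

pivot: x1 in, x3 out → z = 51/2
No improving column remains; optimal.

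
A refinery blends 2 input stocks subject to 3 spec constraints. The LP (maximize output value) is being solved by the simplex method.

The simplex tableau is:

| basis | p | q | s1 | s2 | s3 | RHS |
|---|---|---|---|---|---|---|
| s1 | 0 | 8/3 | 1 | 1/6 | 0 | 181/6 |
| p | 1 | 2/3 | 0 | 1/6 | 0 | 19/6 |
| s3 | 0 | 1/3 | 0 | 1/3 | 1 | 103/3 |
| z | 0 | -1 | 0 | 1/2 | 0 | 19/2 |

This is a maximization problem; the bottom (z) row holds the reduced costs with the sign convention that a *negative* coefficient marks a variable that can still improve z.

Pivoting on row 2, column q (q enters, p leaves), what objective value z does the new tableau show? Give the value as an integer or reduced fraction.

57/4

Minimum ratio for q: (19/6)/(2/3) = 19/4.
z changes by −(z-row coeff of q)·ratio = −(-1)·(19/4) = 19/4.
New z = 19/2 + (19/4) = 57/4.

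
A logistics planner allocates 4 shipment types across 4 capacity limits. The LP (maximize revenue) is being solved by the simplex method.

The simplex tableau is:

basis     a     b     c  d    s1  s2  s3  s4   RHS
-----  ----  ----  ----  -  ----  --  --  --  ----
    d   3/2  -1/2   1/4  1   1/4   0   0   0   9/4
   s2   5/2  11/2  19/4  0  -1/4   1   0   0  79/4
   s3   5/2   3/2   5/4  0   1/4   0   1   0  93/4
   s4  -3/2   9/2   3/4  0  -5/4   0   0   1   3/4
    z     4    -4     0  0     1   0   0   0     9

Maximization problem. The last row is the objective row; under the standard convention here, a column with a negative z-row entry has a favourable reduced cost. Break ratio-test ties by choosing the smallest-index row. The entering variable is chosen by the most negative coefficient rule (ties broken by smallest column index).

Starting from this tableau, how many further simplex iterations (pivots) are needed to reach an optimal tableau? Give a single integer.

2

pivot: b in, s4 out → z = 29/3
pivot: s1 in, s2 out → z = 260/23
No improving column remains; optimal.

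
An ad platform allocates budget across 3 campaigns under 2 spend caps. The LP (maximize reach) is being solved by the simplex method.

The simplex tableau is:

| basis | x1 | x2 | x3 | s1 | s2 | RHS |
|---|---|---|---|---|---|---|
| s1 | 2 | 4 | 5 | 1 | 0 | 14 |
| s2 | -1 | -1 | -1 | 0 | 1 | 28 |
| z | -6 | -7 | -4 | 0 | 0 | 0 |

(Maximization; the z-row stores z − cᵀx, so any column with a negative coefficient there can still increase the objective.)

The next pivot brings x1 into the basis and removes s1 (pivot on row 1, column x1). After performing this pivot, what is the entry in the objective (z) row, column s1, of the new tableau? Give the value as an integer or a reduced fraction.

3

Pivot element is row 1, column x1: 2.
Normalize row 1: new (row 1, s1) = 1/2 = 1/2.
z-row ← z-row − (-6)·(new row 1): 0 − (-6)·(1/2) = 3.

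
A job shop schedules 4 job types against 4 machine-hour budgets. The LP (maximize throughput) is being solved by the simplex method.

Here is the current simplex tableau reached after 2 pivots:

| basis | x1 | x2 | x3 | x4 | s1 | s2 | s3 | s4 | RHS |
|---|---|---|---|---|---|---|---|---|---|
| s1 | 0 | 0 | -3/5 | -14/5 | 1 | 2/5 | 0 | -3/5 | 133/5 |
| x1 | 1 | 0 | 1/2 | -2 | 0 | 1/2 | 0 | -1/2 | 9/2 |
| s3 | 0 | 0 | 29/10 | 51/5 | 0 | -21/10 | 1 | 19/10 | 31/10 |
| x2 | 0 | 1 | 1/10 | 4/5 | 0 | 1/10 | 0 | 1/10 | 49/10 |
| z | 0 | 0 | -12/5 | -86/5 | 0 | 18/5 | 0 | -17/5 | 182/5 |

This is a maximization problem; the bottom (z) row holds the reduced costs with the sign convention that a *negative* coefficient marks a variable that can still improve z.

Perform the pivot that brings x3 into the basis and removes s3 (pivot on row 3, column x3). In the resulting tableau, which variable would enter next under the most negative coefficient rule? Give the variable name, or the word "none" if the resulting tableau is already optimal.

x4

Pivot element 29/10. New z-row = old z-row − (-12/5)·(row 3/(29/10)).
Updated z-row coefficients: x1: 0, x2: 0, x3: 0, x4: -254/29, s1: 0, s2: 54/29, s3: 24/29, s4: -53/29.
The most negative is -254/29 in column x4, so x4 would enter next.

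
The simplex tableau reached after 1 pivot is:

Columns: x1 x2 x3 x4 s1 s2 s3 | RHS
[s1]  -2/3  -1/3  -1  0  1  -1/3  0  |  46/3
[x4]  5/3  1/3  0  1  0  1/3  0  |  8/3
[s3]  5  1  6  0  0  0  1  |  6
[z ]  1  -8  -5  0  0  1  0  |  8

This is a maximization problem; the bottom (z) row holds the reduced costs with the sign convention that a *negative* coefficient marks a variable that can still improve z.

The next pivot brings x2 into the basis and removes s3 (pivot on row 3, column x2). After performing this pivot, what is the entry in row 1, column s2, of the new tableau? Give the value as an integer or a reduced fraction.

-1/3

Pivot element is row 3, column x2: 1.
Normalize row 3: new (row 3, s2) = 0/1 = 0.
row 1 ← row 1 − (-1/3)·(new row 3): -1/3 − (-1/3)·0 = -1/3.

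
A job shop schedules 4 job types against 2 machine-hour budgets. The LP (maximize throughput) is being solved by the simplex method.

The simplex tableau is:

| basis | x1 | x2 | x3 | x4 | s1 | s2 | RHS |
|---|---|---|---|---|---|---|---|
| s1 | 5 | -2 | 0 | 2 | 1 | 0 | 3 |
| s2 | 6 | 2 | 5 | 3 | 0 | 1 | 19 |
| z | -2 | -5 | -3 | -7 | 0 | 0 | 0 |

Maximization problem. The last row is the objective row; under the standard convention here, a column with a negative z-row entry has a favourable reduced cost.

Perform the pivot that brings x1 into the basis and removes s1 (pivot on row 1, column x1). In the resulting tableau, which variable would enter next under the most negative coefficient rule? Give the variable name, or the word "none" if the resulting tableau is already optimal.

Pivot element 5. New z-row = old z-row − (-2)·(row 1/5).
Updated z-row coefficients: x1: 0, x2: -29/5, x3: -3, x4: -31/5, s1: 2/5, s2: 0.
The most negative is -31/5 in column x4, so x4 would enter next.

x4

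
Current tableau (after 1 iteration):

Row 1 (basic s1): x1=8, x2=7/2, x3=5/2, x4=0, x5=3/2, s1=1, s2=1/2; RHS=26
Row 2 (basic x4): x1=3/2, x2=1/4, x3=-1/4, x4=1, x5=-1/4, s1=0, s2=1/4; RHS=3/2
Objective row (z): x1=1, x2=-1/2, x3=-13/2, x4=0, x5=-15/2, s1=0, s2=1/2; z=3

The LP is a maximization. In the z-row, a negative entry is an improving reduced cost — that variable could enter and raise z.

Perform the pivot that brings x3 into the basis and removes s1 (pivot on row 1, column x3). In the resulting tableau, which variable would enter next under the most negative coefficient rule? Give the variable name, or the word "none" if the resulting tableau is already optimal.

Pivot element 5/2. New z-row = old z-row − (-13/2)·(row 1/(5/2)).
Updated z-row coefficients: x1: 109/5, x2: 43/5, x3: 0, x4: 0, x5: -18/5, s1: 13/5, s2: 9/5.
The most negative is -18/5 in column x5, so x5 would enter next.

x5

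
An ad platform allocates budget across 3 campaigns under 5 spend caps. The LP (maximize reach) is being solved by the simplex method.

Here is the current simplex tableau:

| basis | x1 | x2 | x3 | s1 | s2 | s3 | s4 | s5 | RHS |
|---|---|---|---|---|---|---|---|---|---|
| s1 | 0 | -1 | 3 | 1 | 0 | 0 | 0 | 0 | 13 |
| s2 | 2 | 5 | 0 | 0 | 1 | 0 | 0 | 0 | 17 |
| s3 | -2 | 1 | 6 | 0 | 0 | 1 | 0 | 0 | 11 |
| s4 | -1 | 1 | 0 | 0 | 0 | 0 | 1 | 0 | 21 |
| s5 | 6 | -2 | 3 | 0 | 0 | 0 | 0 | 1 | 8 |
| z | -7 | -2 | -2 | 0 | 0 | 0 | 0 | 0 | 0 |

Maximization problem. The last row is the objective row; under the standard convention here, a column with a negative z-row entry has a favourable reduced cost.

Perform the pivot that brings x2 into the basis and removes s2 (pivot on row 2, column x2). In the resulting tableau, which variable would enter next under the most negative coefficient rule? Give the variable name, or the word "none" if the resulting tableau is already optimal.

Pivot element 5. New z-row = old z-row − (-2)·(row 2/5).
Updated z-row coefficients: x1: -31/5, x2: 0, x3: -2, s1: 0, s2: 2/5, s3: 0, s4: 0, s5: 0.
The most negative is -31/5 in column x1, so x1 would enter next.

x1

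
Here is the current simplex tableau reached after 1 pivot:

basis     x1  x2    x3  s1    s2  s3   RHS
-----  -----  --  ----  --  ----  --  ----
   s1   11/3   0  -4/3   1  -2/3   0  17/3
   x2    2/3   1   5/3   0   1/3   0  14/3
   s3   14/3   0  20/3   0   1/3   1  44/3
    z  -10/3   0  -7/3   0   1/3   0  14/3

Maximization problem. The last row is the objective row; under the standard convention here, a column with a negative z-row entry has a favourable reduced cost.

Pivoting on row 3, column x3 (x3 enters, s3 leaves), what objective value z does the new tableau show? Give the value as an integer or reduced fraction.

Minimum ratio for x3: (44/3)/(20/3) = 11/5.
z changes by −(z-row coeff of x3)·ratio = −(-7/3)·(11/5) = 77/15.
New z = 14/3 + (77/15) = 49/5.

49/5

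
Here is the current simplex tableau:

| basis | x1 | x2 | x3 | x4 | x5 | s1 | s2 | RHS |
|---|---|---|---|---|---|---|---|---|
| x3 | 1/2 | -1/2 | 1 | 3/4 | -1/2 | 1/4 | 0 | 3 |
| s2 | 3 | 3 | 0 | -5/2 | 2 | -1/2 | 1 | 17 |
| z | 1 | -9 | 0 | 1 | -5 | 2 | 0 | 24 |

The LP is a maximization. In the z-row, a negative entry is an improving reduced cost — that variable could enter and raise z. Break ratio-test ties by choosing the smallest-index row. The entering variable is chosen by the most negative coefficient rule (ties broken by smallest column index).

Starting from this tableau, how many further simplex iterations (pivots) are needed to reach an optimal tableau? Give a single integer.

pivot: x2 in, s2 out → z = 75
pivot: x4 in, x3 out → z = 755/4
pivot: x5 in, x2 out → z = 371
No improving column remains; optimal.

3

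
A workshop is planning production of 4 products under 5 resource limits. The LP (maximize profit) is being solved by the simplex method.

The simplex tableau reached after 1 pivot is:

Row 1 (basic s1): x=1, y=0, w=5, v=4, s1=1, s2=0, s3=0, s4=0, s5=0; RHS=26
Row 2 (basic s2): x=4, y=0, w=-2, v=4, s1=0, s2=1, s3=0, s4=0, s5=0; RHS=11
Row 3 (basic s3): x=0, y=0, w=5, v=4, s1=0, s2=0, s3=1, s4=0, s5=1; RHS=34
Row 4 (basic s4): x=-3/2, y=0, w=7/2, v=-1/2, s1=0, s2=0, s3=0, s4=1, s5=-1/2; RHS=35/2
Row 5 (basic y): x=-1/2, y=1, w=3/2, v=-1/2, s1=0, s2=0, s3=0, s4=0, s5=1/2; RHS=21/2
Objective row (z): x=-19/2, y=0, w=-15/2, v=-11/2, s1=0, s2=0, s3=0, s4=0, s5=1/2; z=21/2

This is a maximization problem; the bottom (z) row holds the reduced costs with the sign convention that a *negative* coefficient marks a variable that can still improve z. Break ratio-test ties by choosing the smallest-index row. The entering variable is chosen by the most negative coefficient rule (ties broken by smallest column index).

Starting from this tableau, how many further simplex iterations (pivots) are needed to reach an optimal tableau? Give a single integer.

2

pivot: x in, s2 out → z = 293/8
pivot: w in, s1 out → z = 1945/22
No improving column remains; optimal.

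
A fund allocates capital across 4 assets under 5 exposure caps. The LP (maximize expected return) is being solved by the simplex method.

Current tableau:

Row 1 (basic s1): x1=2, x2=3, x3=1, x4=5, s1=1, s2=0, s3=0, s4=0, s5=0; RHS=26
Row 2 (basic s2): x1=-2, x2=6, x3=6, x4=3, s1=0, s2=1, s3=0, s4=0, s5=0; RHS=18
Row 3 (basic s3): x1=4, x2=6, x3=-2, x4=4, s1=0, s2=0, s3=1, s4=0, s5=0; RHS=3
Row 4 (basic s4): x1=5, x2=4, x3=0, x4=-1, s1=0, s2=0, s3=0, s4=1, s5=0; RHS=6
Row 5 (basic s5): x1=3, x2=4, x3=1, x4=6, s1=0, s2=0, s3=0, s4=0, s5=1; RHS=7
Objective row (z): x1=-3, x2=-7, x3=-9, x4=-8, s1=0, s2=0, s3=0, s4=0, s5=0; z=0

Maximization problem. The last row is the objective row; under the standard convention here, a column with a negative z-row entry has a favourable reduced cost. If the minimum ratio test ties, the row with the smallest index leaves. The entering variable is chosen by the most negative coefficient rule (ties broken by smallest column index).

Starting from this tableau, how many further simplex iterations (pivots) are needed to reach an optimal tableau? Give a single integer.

pivot: x3 in, s2 out → z = 27
pivot: x1 in, s4 out → z = 171/5
pivot: x4 in, s5 out → z = 171/5
No improving column remains; optimal.

3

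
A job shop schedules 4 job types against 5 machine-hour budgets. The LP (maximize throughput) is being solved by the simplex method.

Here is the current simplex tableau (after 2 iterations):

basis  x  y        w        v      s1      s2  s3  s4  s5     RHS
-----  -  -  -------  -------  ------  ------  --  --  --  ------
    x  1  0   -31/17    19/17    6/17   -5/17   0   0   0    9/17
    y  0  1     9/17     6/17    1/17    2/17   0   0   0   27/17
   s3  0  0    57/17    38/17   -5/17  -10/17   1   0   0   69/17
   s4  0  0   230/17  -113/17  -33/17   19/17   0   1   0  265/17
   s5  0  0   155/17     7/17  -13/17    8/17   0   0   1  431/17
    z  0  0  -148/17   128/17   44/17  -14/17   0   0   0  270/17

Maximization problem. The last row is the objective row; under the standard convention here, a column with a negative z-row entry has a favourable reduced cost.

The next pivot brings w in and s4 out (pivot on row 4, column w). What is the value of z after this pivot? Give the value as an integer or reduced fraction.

596/23

Minimum ratio for w: (265/17)/(230/17) = 53/46.
z changes by −(z-row coeff of w)·ratio = −(-148/17)·(53/46) = 3922/391.
New z = 270/17 + (3922/391) = 596/23.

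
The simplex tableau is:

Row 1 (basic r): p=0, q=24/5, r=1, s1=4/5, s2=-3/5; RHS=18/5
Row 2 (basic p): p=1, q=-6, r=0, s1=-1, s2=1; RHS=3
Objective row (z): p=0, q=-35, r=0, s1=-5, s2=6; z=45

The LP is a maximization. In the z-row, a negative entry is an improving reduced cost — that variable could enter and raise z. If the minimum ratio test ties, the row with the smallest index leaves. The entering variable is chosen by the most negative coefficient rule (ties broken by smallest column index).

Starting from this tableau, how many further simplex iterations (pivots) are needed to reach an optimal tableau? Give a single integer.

pivot: q in, r out → z = 285/4
No improving column remains; optimal.

1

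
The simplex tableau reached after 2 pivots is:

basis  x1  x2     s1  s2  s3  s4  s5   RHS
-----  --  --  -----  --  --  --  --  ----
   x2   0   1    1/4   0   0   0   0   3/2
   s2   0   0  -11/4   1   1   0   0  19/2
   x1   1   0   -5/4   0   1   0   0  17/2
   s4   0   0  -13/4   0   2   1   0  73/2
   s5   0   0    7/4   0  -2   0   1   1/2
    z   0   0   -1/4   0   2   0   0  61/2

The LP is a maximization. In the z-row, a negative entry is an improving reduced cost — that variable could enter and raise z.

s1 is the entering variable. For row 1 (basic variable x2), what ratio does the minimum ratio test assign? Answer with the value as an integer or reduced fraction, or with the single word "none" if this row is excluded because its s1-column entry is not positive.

Ratio = RHS / (s1 entry) = (3/2) / (1/4) = 6.

6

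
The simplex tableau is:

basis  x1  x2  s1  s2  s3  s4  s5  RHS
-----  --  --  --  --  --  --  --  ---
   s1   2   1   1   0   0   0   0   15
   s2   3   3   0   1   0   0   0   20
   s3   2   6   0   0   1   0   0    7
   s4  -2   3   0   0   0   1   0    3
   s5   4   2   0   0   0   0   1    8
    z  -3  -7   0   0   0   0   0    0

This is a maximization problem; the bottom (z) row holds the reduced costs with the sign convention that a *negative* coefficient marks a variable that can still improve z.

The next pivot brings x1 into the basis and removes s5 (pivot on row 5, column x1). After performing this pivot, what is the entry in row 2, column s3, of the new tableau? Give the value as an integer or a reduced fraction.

0

Pivot element is row 5, column x1: 4.
Normalize row 5: new (row 5, s3) = 0/4 = 0.
row 2 ← row 2 − 3·(new row 5): 0 − 3·0 = 0.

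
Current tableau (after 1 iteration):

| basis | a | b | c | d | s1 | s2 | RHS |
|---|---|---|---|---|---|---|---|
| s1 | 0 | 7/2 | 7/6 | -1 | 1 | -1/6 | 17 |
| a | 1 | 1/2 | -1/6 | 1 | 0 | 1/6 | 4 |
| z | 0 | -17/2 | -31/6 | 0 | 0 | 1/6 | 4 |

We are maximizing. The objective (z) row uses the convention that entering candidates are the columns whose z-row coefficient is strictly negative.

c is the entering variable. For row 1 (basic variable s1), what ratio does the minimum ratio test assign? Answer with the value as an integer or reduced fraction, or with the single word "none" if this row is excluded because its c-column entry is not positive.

102/7

Ratio = RHS / (c entry) = 17 / (7/6) = 102/7.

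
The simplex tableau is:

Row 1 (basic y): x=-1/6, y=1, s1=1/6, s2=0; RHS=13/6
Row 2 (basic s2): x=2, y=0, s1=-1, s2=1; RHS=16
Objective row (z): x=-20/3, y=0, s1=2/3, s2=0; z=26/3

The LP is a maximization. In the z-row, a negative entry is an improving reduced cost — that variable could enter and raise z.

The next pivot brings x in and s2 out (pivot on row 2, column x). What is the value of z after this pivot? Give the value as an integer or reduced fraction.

Minimum ratio for x: 16/2 = 8.
z changes by −(z-row coeff of x)·ratio = −(-20/3)·8 = 160/3.
New z = 26/3 + (160/3) = 62.

62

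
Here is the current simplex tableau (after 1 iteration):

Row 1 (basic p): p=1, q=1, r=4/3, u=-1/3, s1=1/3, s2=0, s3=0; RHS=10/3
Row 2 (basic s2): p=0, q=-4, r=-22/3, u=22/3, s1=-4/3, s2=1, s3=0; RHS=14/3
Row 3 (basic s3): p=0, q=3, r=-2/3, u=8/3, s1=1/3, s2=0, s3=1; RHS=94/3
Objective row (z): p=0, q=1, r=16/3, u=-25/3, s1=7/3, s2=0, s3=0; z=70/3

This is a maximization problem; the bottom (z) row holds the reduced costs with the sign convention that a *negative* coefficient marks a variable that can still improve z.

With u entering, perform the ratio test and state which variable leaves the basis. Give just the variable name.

s2

Ratios: row 1 (p): entry -1/3 ≤ 0, skip; row 2 (s2): (14/3)/(22/3) = 7/11; row 3 (s3): (94/3)/(8/3) = 47/4.
Minimum ratio 7/11 is in the s2 row, so s2 leaves.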